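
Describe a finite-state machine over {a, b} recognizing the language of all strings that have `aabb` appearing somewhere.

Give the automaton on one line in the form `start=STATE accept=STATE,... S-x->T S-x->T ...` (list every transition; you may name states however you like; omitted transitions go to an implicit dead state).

start=S0 accept=S4 S0-a->S1 S0-b->S0 S1-a->S2 S1-b->S0 S2-a->S2 S2-b->S3 S3-a->S1 S3-b->S4 S4-a->S4 S4-b->S4

Track how much of `aabb` has been matched so far: state S0 is no progress, S4 is the absorbing accept state reached once `aabb` has occurred. Intermediate states record partial matches; on a mismatch, fall back to the longest reusable overlap.
5 states suffice.
        a   b  
>  S0   S1  S0 
   S1   S2  S0 
   S2   S2  S3 
   S3   S1  S4 
 * S4   S4  S4 
(> = start, * = accepting)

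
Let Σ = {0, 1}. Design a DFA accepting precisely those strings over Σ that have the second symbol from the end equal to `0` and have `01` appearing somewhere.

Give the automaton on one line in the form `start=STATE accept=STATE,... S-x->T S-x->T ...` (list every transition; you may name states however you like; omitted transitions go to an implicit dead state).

start=S0 accept=S2,S5 S0-0->S1 S0-1->S0 S1-0->S1 S1-1->S2 S2-0->S3 S2-1->S4 S3-0->S5 S3-1->S2 S4-0->S3 S4-1->S4 S5-0->S5 S5-1->S2

Run two small machines in parallel and take their product. The first has 7 states tracking the last 2 symbols read; the second has 3 states tracking whether and how much of `01` has been seen. A product state is a pair (one from each), accepting exactly when both do. Equivalent product states are then merged.
        0   1  
>  S0   S1  S0 
   S1   S1  S2 
 * S2   S3  S4 
   S3   S5  S2 
   S4   S3  S4 
 * S5   S5  S2 
(> = start, * = accepting)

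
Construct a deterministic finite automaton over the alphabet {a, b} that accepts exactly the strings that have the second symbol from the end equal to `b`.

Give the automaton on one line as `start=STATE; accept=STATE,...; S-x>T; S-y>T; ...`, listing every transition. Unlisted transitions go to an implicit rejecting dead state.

Because acceptance depends on a position counted from the end, the machine has to buffer the most recent 2 symbols. Make each state the string of the last up-to-2 symbols read; on input `x` shift the window left and append `x`. Accept when the buffered window has length 2 and begins with `b`.
With 7 states:
        a   b  
>  S0   S1  S2 
   S1   S3  S4 
   S2   S5  S6 
   S3   S3  S4 
   S4   S5  S6 
 * S5   S3  S4 
 * S6   S5  S6 
(> = start, * = accepting)

start=S0; accept=S5,S6; S0-a>S1; S0-b>S2; S1-a>S3; S1-b>S4; S2-a>S5; S2-b>S6; S3-a>S3; S3-b>S4; S4-a>S5; S4-b>S6; S5-a>S3; S5-b>S4; S6-a>S5; S6-b>S6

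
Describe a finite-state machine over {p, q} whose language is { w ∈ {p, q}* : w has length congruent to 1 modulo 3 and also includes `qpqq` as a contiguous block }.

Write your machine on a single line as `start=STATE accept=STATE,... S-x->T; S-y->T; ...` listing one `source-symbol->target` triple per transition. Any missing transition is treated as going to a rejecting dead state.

Handle the two conditions separately and then intersect. One (3 states) tracks the input length modulo 3; the other (5 states) tracks whether and how much of `qpqq` has been seen. Each combined state is a pair, one component from each; accept when both components accept.
With 15 states:
          p    q  
>  S0     S1   S2 
   S1     S3   S4 
   S2     S5   S4 
   S3     S0   S6 
   S4     S7   S6 
   S5     S0   S8 
   S6     S9   S2 
   S7     S1  S10 
   S8     S9  S11 
   S9     S3  S12 
   S10    S5  S13 
 * S11   S13  S13 
   S12    S7  S14 
   S13   S14  S14 
   S14   S11  S11 
(> = start, * = accepting)

start=S0; accept=S11; S0-p->S1; S0-q->S2; S1-p->S3; S1-q->S4; S2-p->S5; S2-q->S4; S3-p->S0; S3-q->S6; S4-p->S7; S4-q->S6; S5-p->S0; S5-q->S8; S6-p->S9; S6-q->S2; S7-p->S1; S7-q->S10; S8-p->S9; S8-q->S11; S9-p->S3; S9-q->S12; S10-p->S5; S10-q->S13; S11-p->S13; S11-q->S13; S12-p->S7; S12-q->S14; S13-p->S14; S13-q->S14; S14-p->S11; S14-q->S11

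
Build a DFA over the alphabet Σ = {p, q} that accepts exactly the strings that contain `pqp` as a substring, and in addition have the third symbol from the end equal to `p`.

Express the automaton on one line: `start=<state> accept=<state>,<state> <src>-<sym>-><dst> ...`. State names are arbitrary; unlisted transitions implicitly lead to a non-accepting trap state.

start=A accept=D,G,H,I A-p->B A-q->A B-p->B B-q->C C-p->D C-q->A D-p->E D-q->F E-p->G E-q->H F-p->D F-q->I G-p->G G-q->H H-p->D H-q->I I-p->J I-q->K J-p->E J-q->F K-p->J K-q->K

Run two small machines in parallel and take their product. One (4 states) tracks whether and how much of `pqp` has been seen; the other (15 states) tracks the last 3 symbols read. Each combined state is a pair, one component from each; accept when both components accept. After merging equivalent states the machine shrinks.
       p  q 
>  A   B  A 
   B   B  C 
   C   D  A 
 * D   E  F 
   E   G  H 
   F   D  I 
 * G   G  H 
 * H   D  I 
 * I   J  K 
   J   E  F 
   K   J  K 
(> = start, * = accepting)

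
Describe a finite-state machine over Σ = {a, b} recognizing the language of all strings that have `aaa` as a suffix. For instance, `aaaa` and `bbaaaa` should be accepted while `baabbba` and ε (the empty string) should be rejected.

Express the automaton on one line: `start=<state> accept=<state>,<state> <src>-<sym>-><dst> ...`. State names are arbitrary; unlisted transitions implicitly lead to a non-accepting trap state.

start=q0 accept=q3 q0-a->q1 q0-b->q0 q1-a->q2 q1-b->q0 q2-a->q3 q2-b->q0 q3-a->q3 q3-b->q0

Remember how much of `aaa` the current input suffix matches. State q0 means no match yet; q1 means the last symbol is `a`; q2 means the last 2 symbols are `aa`; q3 means the last 3 symbols are `aaa`. Only q3 accepts. On a mismatch, fall back to the longest proper suffix that is still a prefix of `aaa`.
A 4-state machine:
        a   b  
>  q0   q1  q0 
   q1   q2  q0 
   q2   q3  q0 
 * q3   q3  q0 
(> = start, * = accepting)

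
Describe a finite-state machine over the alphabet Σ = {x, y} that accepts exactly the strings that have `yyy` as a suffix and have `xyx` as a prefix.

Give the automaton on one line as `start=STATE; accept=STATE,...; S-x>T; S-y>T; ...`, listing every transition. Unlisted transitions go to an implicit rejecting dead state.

start=A; accept=H; A-x>B; A-y>C; B-x>C; B-y>D; C-x>C; C-y>C; D-x>E; D-y>C; E-x>E; E-y>F; F-x>E; F-y>G; G-x>E; G-y>H; H-x>E; H-y>H

Build one automaton per condition and run them in lockstep. One (4 states) tracks how much of the suffix `yyy` has currently been matched; the other (5 states) tracks whether the input so far still matches the prefix `xyx`. Each combined state is a pair, one component from each; accept when both components accept. Minimizing collapses redundant product states.
       x  y 
>  A   B  C 
   B   C  D 
   C   C  C 
   D   E  C 
   E   E  F 
   F   E  G 
   G   E  H 
 * H   E  H 
(> = start, * = accepting)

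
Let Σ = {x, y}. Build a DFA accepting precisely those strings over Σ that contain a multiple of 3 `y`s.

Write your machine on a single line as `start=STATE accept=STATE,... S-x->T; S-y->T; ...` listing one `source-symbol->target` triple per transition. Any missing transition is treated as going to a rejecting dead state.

start=q0; accept=q0; q0-x->q0; q0-y->q1; q1-x->q1; q1-y->q2; q2-x->q2; q2-y->q0

The only thing that matters is how many `y`s have appeared, reduced mod 3. Use one state per residue: q0 for 0, …, q2 for 2. Reading `y` moves to the next residue; anything else stays put. q0 is accepting.
3 states suffice.
        x   y  
>* q0   q0  q1 
   q1   q1  q2 
   q2   q2  q0 
(> = start, * = accepting)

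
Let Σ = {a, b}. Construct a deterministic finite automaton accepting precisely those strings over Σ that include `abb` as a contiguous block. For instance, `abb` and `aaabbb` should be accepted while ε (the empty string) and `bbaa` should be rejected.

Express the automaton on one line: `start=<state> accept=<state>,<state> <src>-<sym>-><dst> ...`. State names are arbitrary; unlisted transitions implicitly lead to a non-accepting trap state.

start=s0 accept=s3 s0-a->s1 s0-b->s0 s1-a->s1 s1-b->s2 s2-a->s1 s2-b->s3 s3-a->s3 s3-b->s3

Track how much of `abb` has been matched so far: state s0 is no progress, s3 is the absorbing accept state reached once `abb` has occurred. Intermediate states record partial matches; on a mismatch, fall back to the longest reusable overlap.
        a   b  
>  s0   s1  s0 
   s1   s1  s2 
   s2   s1  s3 
 * s3   s3  s3 
(> = start, * = accepting)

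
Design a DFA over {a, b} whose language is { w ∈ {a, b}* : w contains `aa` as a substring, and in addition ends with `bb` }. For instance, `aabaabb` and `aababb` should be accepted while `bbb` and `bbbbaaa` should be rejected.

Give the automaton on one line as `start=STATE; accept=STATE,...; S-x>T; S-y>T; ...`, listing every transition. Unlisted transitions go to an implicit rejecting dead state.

start=S0; accept=S4; S0-a>S1; S0-b>S0; S1-a>S2; S1-b>S0; S2-a>S2; S2-b>S3; S3-a>S2; S3-b>S4; S4-a>S2; S4-b>S4

Build one automaton per condition and run them in lockstep. One (3 states) tracks whether and how much of `aa` has been seen; the other (3 states) tracks how much of the suffix `bb` has currently been matched. Each combined state is a pair, one component from each; accept when both components accept. Minimizing collapses redundant product states.
A 5-state machine:
        a   b  
>  S0   S1  S0 
   S1   S2  S0 
   S2   S2  S3 
   S3   S2  S4 
 * S4   S2  S4 
(> = start, * = accepting)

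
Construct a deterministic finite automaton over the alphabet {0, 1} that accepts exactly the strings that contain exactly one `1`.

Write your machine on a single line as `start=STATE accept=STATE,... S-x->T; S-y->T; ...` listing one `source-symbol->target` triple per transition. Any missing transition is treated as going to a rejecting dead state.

Count `1`s, saturating at 2: state q0 means no `1` yet, q1 means one `1` seen, q2 means more than one. Each `1` increments (capped at q2); other symbols loop. Accept from {q1}.
With 3 states:
        0   1  
>  q0   q0  q1 
 * q1   q1  q2 
   q2   q2  q2 
(> = start, * = accepting)

start=q0; accept=q1; q0-0->q0; q0-1->q1; q1-0->q1; q1-1->q2; q2-0->q2; q2-1->q2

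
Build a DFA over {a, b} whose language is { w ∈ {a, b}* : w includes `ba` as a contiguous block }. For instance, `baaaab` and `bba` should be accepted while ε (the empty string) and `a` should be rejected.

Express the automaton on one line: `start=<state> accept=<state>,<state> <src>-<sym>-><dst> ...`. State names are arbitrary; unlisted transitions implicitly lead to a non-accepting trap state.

start=S0 accept=S2 S0-a->S0 S0-b->S1 S1-a->S2 S1-b->S1 S2-a->S2 S2-b->S2

States S0..S1 record the length of the longest prefix of `ba` that matches the current input suffix. Reaching S2 means `ba` has been seen, and we stay there forever. Accept from S2.
3 states suffice.
        a   b  
>  S0   S0  S1 
   S1   S2  S1 
 * S2   S2  S2 
(> = start, * = accepting)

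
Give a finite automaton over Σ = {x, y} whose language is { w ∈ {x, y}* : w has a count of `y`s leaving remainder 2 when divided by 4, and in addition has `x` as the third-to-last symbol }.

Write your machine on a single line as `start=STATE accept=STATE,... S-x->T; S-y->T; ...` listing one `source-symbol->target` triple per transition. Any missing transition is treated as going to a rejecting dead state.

Handle the two conditions separately and then intersect. One (4 states) tracks the count of `y`s modulo 4; the other (15 states) tracks the last 3 symbols read. Each combined state is a pair, one component from each; accept when both components accept. After merging equivalent states the machine shrinks.
15 states suffice.
          x    y  
>  q0     q1   q2 
   q1     q1   q3 
   q2     q4   q5 
   q3     q4   q6 
   q4     q7   q8 
   q5     q9  q10 
 * q6     q9  q10 
   q7     q7  q11 
   q8    q12  q10 
   q9    q13  q10 
   q10   q10   q0 
 * q11   q12  q10 
 * q12   q13  q10 
   q13   q14  q10 
 * q14   q14  q10 
(> = start, * = accepting)

start=q0; accept=q6,q11,q12,q14; q0-x->q1; q0-y->q2; q1-x->q1; q1-y->q3; q2-x->q4; q2-y->q5; q3-x->q4; q3-y->q6; q4-x->q7; q4-y->q8; q5-x->q9; q5-y->q10; q6-x->q9; q6-y->q10; q7-x->q7; q7-y->q11; q8-x->q12; q8-y->q10; q9-x->q13; q9-y->q10; q10-x->q10; q10-y->q0; q11-x->q12; q11-y->q10; q12-x->q13; q12-y->q10; q13-x->q14; q13-y->q10; q14-x->q14; q14-y->q10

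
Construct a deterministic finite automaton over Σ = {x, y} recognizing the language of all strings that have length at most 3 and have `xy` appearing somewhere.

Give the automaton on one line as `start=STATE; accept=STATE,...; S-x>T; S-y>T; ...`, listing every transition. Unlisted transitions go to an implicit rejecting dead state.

Build one automaton per condition and run them in lockstep. One (5 states) tracks the input length, saturating at 4; the other (3 states) tracks whether and how much of `xy` has been seen. Each combined state is a pair, one component from each; accept when both components accept.
A 12-state machine:
       x  y 
>  A   B  C 
   B   D  E 
   C   D  F 
   D   G  H 
 * E   H  H 
   F   G  I 
   G   J  K 
 * H   K  K 
   I   J  L 
   J   J  K 
   K   K  K 
   L   J  L 
(> = start, * = accepting)

start=A; accept=E,H; A-x>B; A-y>C; B-x>D; B-y>E; C-x>D; C-y>F; D-x>G; D-y>H; E-x>H; E-y>H; F-x>G; F-y>I; G-x>J; G-y>K; H-x>K; H-y>K; I-x>J; I-y>L; J-x>J; J-y>K; K-x>K; K-y>K; L-x>J; L-y>L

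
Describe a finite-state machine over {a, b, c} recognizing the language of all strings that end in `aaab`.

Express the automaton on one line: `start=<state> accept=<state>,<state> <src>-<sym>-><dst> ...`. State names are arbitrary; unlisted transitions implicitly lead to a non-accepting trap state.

start=q0 accept=q4 q0-a->q1 q0-b->q0 q0-c->q0 q1-a->q2 q1-b->q0 q1-c->q0 q2-a->q3 q2-b->q0 q2-c->q0 q3-a->q3 q3-b->q4 q3-c->q0 q4-a->q1 q4-b->q0 q4-c->q0

Remember how much of `aaab` the current input suffix matches. State q0 means no match yet; q1 means the last symbol is `a`; q2 means the last 2 symbols are `aa`; q3 means the last 3 symbols are `aaa`; q4 means the last 4 symbols are `aaab`. Only q4 accepts. On a mismatch, fall back to the longest proper suffix that is still a prefix of `aaab`.
        a   b   c  
>  q0   q1  q0  q0 
   q1   q2  q0  q0 
   q2   q3  q0  q0 
   q3   q3  q4  q0 
 * q4   q1  q0  q0 
(> = start, * = accepting)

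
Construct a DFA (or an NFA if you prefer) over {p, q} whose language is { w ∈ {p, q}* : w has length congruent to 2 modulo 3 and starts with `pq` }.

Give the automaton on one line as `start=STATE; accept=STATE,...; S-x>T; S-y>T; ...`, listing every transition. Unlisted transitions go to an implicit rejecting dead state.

Handle the two conditions separately and then intersect. One (3 states) tracks the input length modulo 3; the other (4 states) tracks whether the input so far still matches the prefix `pq`. Each combined state is a pair, one component from each; accept when both components accept.
With 8 states:
        p   q  
>  s0   s1  s2 
   s1   s3  s4 
   s2   s3  s3 
   s3   s5  s5 
 * s4   s6  s6 
   s5   s2  s2 
   s6   s7  s7 
   s7   s4  s4 
(> = start, * = accepting)

start=s0; accept=s4; s0-p>s1; s0-q>s2; s1-p>s3; s1-q>s4; s2-p>s3; s2-q>s3; s3-p>s5; s3-q>s5; s4-p>s6; s4-q>s6; s5-p>s2; s5-q>s2; s6-p>s7; s6-q>s7; s7-p>s4; s7-q>s4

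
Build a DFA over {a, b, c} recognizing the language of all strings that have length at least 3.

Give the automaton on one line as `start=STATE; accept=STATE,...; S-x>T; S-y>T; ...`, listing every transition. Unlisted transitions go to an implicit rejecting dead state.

We only need to distinguish lengths 0, 1, …, 3, and '>3'. Chain q0 → q1 → q2 → q3 → q4 on every symbol, with q4 looping. Accepting states: {q3, q4}.
A 5-state machine:
        a   b   c  
>  q0   q1  q1  q1 
   q1   q2  q2  q2 
   q2   q3  q3  q3 
 * q3   q4  q4  q4 
 * q4   q4  q4  q4 
(> = start, * = accepting)

start=q0; accept=q3,q4; q0-a>q1; q0-b>q1; q0-c>q1; q1-a>q2; q1-b>q2; q1-c>q2; q2-a>q3; q2-b>q3; q2-c>q3; q3-a>q4; q3-b>q4; q3-c>q4; q4-a>q4; q4-b>q4; q4-c>q4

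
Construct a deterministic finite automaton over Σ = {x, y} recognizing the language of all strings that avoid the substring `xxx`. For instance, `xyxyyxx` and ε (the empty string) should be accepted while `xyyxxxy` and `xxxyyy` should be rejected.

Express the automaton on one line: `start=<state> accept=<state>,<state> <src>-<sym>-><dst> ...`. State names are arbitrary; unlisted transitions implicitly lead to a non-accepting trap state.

start=s0 accept=s0,s1,s2 s0-x->s1 s0-y->s0 s1-x->s2 s1-y->s0 s2-x->s3 s2-y->s0 s3-x->s3 s3-y->s3

Track partial matches of the forbidden pattern `xxx`. State s3 is a dead state reached once `xxx` has occurred; every other state accepts. s0 means no part of `xxx` is currently matched.
        x   y  
>* s0   s1  s0 
 * s1   s2  s0 
 * s2   s3  s0 
   s3   s3  s3 
(> = start, * = accepting)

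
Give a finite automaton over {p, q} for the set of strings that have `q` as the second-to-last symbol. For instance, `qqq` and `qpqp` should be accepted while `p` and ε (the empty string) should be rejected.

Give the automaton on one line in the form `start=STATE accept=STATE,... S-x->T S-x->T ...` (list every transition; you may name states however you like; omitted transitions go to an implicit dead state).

start=A accept=F,G A-p->B A-q->C B-p->D B-q->E C-p->F C-q->G D-p->D D-q->E E-p->F E-q->G F-p->D F-q->E G-p->F G-q->G

Because acceptance depends on a position counted from the end, the machine has to buffer the most recent 2 symbols. Make each state the string of the last up-to-2 symbols read; on input `x` shift the window left and append `x`. Accept when the buffered window has length 2 and begins with `q`.
A 7-state machine:
       p  q 
>  A   B  C 
   B   D  E 
   C   F  G 
   D   D  E 
   E   F  G 
 * F   D  E 
 * G   F  G 
(> = start, * = accepting)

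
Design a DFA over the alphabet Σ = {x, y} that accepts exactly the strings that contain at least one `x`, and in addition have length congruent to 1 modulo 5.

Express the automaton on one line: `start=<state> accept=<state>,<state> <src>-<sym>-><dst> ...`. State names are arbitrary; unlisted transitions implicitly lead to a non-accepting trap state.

start=s0 accept=s1,s14 s0-x->s1 s0-y->s2 s1-x->s3 s1-y->s4 s2-x->s4 s2-y->s5 s3-x->s6 s3-y->s6 s4-x->s6 s4-y->s7 s5-x->s7 s5-y->s8 s6-x->s9 s6-y->s9 s7-x->s9 s7-y->s10 s8-x->s10 s8-y->s11 s9-x->s12 s9-y->s12 s10-x->s12 s10-y->s13 s11-x->s13 s11-y->s0 s12-x->s14 s12-y->s14 s13-x->s14 s13-y->s1 s14-x->s3 s14-y->s3

Run two small machines in parallel and take their product. One (3 states) tracks the count of `x`s, saturating at 2; the other (5 states) tracks the input length modulo 5. Each combined state is a pair, one component from each; accept when both components accept.
15 states suffice.
          x    y  
>  s0     s1   s2 
 * s1     s3   s4 
   s2     s4   s5 
   s3     s6   s6 
   s4     s6   s7 
   s5     s7   s8 
   s6     s9   s9 
   s7     s9  s10 
   s8    s10  s11 
   s9    s12  s12 
   s10   s12  s13 
   s11   s13   s0 
   s12   s14  s14 
   s13   s14   s1 
 * s14    s3   s3 
(> = start, * = accepting)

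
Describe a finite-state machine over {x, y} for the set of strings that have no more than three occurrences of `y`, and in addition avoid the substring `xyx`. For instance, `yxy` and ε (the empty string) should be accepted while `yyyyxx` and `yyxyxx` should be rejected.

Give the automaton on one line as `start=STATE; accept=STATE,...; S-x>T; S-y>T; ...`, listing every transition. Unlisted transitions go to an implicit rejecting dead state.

start=s0; accept=s0,s1,s2,s3,s4,s5,s7,s8,s9,s11,s12; s0-x>s1; s0-y>s2; s1-x>s1; s1-y>s3; s2-x>s4; s2-y>s5; s3-x>s6; s3-y>s5; s4-x>s4; s4-y>s7; s5-x>s8; s5-y>s9; s6-x>s6; s6-y>s10; s7-x>s10; s7-y>s9; s8-x>s8; s8-y>s11; s9-x>s12; s9-y>s13; s10-x>s10; s10-y>s14; s11-x>s14; s11-y>s13; s12-x>s12; s12-y>s15; s13-x>s16; s13-y>s13; s14-x>s14; s14-y>s17; s15-x>s17; s15-y>s13; s16-x>s16; s16-y>s15; s17-x>s17; s17-y>s17

Handle the two conditions separately and then intersect. One (5 states) tracks the count of `y`s, saturating at 4; the other (4 states) tracks partial matches of the forbidden pattern `xyx`. Each combined state is a pair, one component from each; accept when both components accept.
An 18-state machine:
          x    y  
>* s0     s1   s2 
 * s1     s1   s3 
 * s2     s4   s5 
 * s3     s6   s5 
 * s4     s4   s7 
 * s5     s8   s9 
   s6     s6  s10 
 * s7    s10   s9 
 * s8     s8  s11 
 * s9    s12  s13 
   s10   s10  s14 
 * s11   s14  s13 
 * s12   s12  s15 
   s13   s16  s13 
   s14   s14  s17 
   s15   s17  s13 
   s16   s16  s15 
   s17   s17  s17 
(> = start, * = accepting)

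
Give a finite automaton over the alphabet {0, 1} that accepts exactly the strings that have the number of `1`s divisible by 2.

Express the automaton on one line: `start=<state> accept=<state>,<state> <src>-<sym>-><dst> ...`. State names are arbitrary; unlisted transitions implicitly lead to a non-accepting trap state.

Keep the running count of `1`s modulo 2: each `1` advances along the cycle q0 → q1 → q0 while other symbols loop. Accept at q0.
2 states suffice.
        0   1  
>* q0   q0  q1 
   q1   q1  q0 
(> = start, * = accepting)

start=q0 accept=q0 q0-0->q0 q0-1->q1 q1-0->q1 q1-1->q0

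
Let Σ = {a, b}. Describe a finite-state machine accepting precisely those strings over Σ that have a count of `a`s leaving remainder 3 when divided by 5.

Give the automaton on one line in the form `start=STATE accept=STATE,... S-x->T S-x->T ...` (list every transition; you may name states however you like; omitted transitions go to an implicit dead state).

Keep the running count of `a`s modulo 5: each `a` advances along the cycle S0 → S1 → S2 → S3 → S4 → S0 while other symbols loop. Accept at S3.
With 5 states:
        a   b  
>  S0   S1  S0 
   S1   S2  S1 
   S2   S3  S2 
 * S3   S4  S3 
   S4   S0  S4 
(> = start, * = accepting)

start=S0 accept=S3 S0-a->S1 S0-b->S0 S1-a->S2 S1-b->S1 S2-a->S3 S2-b->S2 S3-a->S4 S3-b->S3 S4-a->S0 S4-b->S4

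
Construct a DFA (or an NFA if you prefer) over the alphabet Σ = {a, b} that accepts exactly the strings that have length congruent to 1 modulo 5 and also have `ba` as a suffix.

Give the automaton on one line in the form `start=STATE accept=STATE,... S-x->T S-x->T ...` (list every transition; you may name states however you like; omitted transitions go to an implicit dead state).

start=q0 accept=q6 q0-a->q1 q0-b->q1 q1-a->q2 q1-b->q2 q2-a->q3 q2-b->q3 q3-a->q4 q3-b->q4 q4-a->q0 q4-b->q5 q5-a->q6 q5-b->q1 q6-a->q2 q6-b->q2

Handle the two conditions separately and then intersect. The first has 5 states tracking the input length modulo 5; the second has 3 states tracking how much of the suffix `ba` has currently been matched. A product state is a pair (one from each), accepting exactly when both do. Equivalent product states are then merged.
With 7 states:
        a   b  
>  q0   q1  q1 
   q1   q2  q2 
   q2   q3  q3 
   q3   q4  q4 
   q4   q0  q5 
   q5   q6  q1 
 * q6   q2  q2 
(> = start, * = accepting)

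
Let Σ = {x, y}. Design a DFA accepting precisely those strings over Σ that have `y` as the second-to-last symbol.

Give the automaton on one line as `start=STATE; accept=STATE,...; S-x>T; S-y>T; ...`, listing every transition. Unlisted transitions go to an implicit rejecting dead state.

start=s0; accept=s5,s6; s0-x>s1; s0-y>s2; s1-x>s3; s1-y>s4; s2-x>s5; s2-y>s6; s3-x>s3; s3-y>s4; s4-x>s5; s4-y>s6; s5-x>s3; s5-y>s4; s6-x>s5; s6-y>s6

A DFA must remember the last 2 symbols (since which symbol is second-to-last isn't known until the input ends). Use one state per possible window of the last ≤2 symbols; accept from those whose window starts with `y`.
7 states suffice.
        x   y  
>  s0   s1  s2 
   s1   s3  s4 
   s2   s5  s6 
   s3   s3  s4 
   s4   s5  s6 
 * s5   s3  s4 
 * s6   s5  s6 
(> = start, * = accepting)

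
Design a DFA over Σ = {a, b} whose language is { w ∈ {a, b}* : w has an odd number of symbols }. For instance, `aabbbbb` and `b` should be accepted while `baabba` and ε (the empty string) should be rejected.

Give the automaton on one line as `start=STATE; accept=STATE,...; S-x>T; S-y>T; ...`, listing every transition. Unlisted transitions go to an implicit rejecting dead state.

start=S0; accept=S1; S0-a>S1; S0-b>S1; S1-a>S0; S1-b>S0

Count input length modulo 2: every symbol advances one step around the cycle S0 → S1 → S0. Accept at S1.
A 2-state machine:
        a   b  
>  S0   S1  S1 
 * S1   S0  S0 
(> = start, * = accepting)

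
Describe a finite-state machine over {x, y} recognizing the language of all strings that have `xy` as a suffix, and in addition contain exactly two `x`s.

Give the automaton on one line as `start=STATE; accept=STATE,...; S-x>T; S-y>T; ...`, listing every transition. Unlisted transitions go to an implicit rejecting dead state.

start=A; accept=E; A-x>B; A-y>A; B-x>C; B-y>B; C-x>D; C-y>E; D-x>D; D-y>D; E-x>D; E-y>D

Build one automaton per condition and run them in lockstep. The first has 3 states tracking how much of the suffix `xy` has currently been matched; the second has 4 states tracking the count of `x`s, saturating at 3. A product state is a pair (one from each), accepting exactly when both do. Equivalent product states are then merged.
With 5 states:
       x  y 
>  A   B  A 
   B   C  B 
   C   D  E 
   D   D  D 
 * E   D  D 
(> = start, * = accepting)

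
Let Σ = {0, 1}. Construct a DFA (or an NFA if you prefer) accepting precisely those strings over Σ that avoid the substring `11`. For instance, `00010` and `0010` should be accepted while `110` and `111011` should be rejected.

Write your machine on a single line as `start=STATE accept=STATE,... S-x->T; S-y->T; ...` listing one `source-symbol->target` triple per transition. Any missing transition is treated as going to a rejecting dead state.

Track partial matches of the forbidden pattern `11`. State q2 is a dead state reached once `11` has occurred; every other state accepts. q0 means no part of `11` is currently matched.
With 3 states:
        0   1  
>* q0   q0  q1 
 * q1   q0  q2 
   q2   q2  q2 
(> = start, * = accepting)

start=q0; accept=q0,q1; q0-0->q0; q0-1->q1; q1-0->q0; q1-1->q2; q2-0->q2; q2-1->q2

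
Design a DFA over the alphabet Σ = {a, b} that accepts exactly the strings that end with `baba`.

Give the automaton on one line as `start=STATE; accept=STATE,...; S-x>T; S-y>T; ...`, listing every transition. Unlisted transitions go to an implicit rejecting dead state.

start=q0; accept=q4; q0-a>q0; q0-b>q1; q1-a>q2; q1-b>q1; q2-a>q0; q2-b>q3; q3-a>q4; q3-b>q1; q4-a>q0; q4-b>q3

Let each state record the length of the longest suffix of the input read so far that is also a prefix of `baba`. q1 means the last symbol is `b`; q2 means the last 2 symbols are `ba`; q3 means the last 3 symbols are `bab`; q4 means the last 4 symbols are `baba`. Accept only at q4, where the string currently ends in `baba`.
5 states suffice.
        a   b  
>  q0   q0  q1 
   q1   q2  q1 
   q2   q0  q3 
   q3   q4  q1 
 * q4   q0  q3 
(> = start, * = accepting)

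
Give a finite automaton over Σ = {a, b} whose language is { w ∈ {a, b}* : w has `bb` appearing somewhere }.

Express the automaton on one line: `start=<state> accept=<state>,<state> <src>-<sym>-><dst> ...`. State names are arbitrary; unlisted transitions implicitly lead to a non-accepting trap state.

start=S0 accept=S2 S0-a->S0 S0-b->S1 S1-a->S0 S1-b->S2 S2-a->S2 S2-b->S2

Track how much of `bb` has been matched so far: state S0 is no progress, S2 is the absorbing accept state reached once `bb` has occurred. Intermediate states record partial matches; on a mismatch, fall back to the longest reusable overlap.
A 3-state machine:
        a   b  
>  S0   S0  S1 
   S1   S0  S2 
 * S2   S2  S2 
(> = start, * = accepting)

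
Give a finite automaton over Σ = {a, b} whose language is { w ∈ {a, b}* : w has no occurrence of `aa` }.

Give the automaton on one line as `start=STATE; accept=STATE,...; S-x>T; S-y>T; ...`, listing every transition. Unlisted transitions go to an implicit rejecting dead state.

start=S0; accept=S0,S1; S0-a>S1; S0-b>S0; S1-a>S2; S1-b>S0; S2-a>S2; S2-b>S2

This is the complement of 'contains `aa`'. Use the same substring-matching states — S0 through S2 holding how much of `aa` has just been matched — but flip the accepting set: everything except the trap S2 accepts.
With 3 states:
        a   b  
>* S0   S1  S0 
 * S1   S2  S0 
   S2   S2  S2 
(> = start, * = accepting)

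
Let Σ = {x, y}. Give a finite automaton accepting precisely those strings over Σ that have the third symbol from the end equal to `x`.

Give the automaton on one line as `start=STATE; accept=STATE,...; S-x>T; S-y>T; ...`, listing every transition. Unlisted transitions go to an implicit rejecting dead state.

start=q0; accept=q7,q8,q9,q10; q0-x>q1; q0-y>q2; q1-x>q3; q1-y>q4; q2-x>q5; q2-y>q6; q3-x>q7; q3-y>q8; q4-x>q9; q4-y>q10; q5-x>q11; q5-y>q12; q6-x>q13; q6-y>q14; q7-x>q7; q7-y>q8; q8-x>q9; q8-y>q10; q9-x>q11; q9-y>q12; q10-x>q13; q10-y>q14; q11-x>q7; q11-y>q8; q12-x>q9; q12-y>q10; q13-x>q11; q13-y>q12; q14-x>q13; q14-y>q14

A DFA must remember the last 3 symbols (since which symbol is third-to-last isn't known until the input ends). Use one state per possible window of the last ≤3 symbols; accept from those whose window starts with `x`.
A 15-state machine:
          x    y  
>  q0     q1   q2 
   q1     q3   q4 
   q2     q5   q6 
   q3     q7   q8 
   q4     q9  q10 
   q5    q11  q12 
   q6    q13  q14 
 * q7     q7   q8 
 * q8     q9  q10 
 * q9    q11  q12 
 * q10   q13  q14 
   q11    q7   q8 
   q12    q9  q10 
   q13   q11  q12 
   q14   q13  q14 
(> = start, * = accepting)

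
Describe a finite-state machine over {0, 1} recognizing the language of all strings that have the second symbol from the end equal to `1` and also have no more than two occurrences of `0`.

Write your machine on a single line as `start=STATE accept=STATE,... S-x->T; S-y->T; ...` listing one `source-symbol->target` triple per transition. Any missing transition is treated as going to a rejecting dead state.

start=q0; accept=q5,q6,q9,q10,q11; q0-0->q1; q0-1->q2; q1-0->q3; q1-1->q4; q2-0->q5; q2-1->q6; q3-0->q7; q3-1->q8; q4-0->q9; q4-1->q10; q5-0->q3; q5-1->q4; q6-0->q5; q6-1->q6; q7-0->q7; q7-1->q7; q8-0->q7; q8-1->q11; q9-0->q7; q9-1->q8; q10-0->q9; q10-1->q10; q11-0->q7; q11-1->q11

Run two small machines in parallel and take their product. One (7 states) tracks the last 2 symbols read; the other (4 states) tracks the count of `0`s, saturating at 3. Each combined state is a pair, one component from each; accept when both components accept. Minimizing collapses redundant product states.
          0    1  
>  q0     q1   q2 
   q1     q3   q4 
   q2     q5   q6 
   q3     q7   q8 
   q4     q9  q10 
 * q5     q3   q4 
 * q6     q5   q6 
   q7     q7   q7 
   q8     q7  q11 
 * q9     q7   q8 
 * q10    q9  q10 
 * q11    q7  q11 
(> = start, * = accepting)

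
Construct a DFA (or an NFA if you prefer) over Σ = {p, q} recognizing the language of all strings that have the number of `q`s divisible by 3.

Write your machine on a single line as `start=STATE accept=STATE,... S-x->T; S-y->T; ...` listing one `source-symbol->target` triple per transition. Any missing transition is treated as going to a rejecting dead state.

start=S0; accept=S0; S0-p->S0; S0-q->S1; S1-p->S1; S1-q->S2; S2-p->S2; S2-q->S0

The only thing that matters is how many `q`s have appeared, reduced mod 3. Use one state per residue: S0 for 0, …, S2 for 2. Reading `q` moves to the next residue; anything else stays put. S0 is accepting.
With 3 states:
        p   q  
>* S0   S0  S1 
   S1   S1  S2 
   S2   S2  S0 
(> = start, * = accepting)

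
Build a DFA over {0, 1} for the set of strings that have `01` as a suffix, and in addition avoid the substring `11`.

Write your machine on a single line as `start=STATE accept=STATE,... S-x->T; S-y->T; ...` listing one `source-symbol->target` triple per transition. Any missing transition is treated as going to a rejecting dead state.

Build one automaton per condition and run them in lockstep. One (3 states) tracks how much of the suffix `01` has currently been matched; the other (3 states) tracks partial matches of the forbidden pattern `11`. Each combined state is a pair, one component from each; accept when both components accept. Minimizing collapses redundant product states.
With 5 states:
        0   1  
>  q0   q1  q2 
   q1   q1  q3 
   q2   q1  q4 
 * q3   q1  q4 
   q4   q4  q4 
(> = start, * = accepting)

start=q0; accept=q3; q0-0->q1; q0-1->q2; q1-0->q1; q1-1->q3; q2-0->q1; q2-1->q4; q3-0->q1; q3-1->q4; q4-0->q4; q4-1->q4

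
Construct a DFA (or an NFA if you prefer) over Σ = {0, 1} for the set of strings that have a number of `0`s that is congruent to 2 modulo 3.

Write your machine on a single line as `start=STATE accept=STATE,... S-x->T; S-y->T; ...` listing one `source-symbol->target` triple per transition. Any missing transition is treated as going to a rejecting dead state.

The only thing that matters is how many `0`s have appeared, reduced mod 3. Use one state per residue: q0 for 0, …, q2 for 2. Reading `0` moves to the next residue; anything else stays put. q2 is accepting.
With 3 states:
        0   1  
>  q0   q1  q0 
   q1   q2  q1 
 * q2   q0  q2 
(> = start, * = accepting)

start=q0; accept=q2; q0-0->q1; q0-1->q0; q1-0->q2; q1-1->q1; q2-0->q0; q2-1->q2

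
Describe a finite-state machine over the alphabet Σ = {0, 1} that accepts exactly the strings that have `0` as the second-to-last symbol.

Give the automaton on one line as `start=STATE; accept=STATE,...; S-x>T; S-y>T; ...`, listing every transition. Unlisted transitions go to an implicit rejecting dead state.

Because acceptance depends on a position counted from the end, the machine has to buffer the most recent 2 symbols. Make each state the string of the last up-to-2 symbols read; on input `x` shift the window left and append `x`. Accept when the buffered window has length 2 and begins with `0`.
A 7-state machine:
        0   1  
>  q0   q1  q2 
   q1   q3  q4 
   q2   q5  q6 
 * q3   q3  q4 
 * q4   q5  q6 
   q5   q3  q4 
   q6   q5  q6 
(> = start, * = accepting)

start=q0; accept=q3,q4; q0-0>q1; q0-1>q2; q1-0>q3; q1-1>q4; q2-0>q5; q2-1>q6; q3-0>q3; q3-1>q4; q4-0>q5; q4-1>q6; q5-0>q3; q5-1>q4; q6-0>q5; q6-1>q6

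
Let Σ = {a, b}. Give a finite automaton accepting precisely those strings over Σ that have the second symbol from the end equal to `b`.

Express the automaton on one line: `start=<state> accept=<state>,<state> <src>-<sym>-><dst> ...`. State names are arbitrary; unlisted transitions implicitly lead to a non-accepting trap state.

A DFA must remember the last 2 symbols (since which symbol is second-to-last isn't known until the input ends). Use one state per possible window of the last ≤2 symbols; accept from those whose window starts with `b`.
        a   b  
>  q0   q1  q2 
   q1   q3  q4 
   q2   q5  q6 
   q3   q3  q4 
   q4   q5  q6 
 * q5   q3  q4 
 * q6   q5  q6 
(> = start, * = accepting)

start=q0 accept=q5,q6 q0-a->q1 q0-b->q2 q1-a->q3 q1-b->q4 q2-a->q5 q2-b->q6 q3-a->q3 q3-b->q4 q4-a->q5 q4-b->q6 q5-a->q3 q5-b->q4 q6-a->q5 q6-b->q6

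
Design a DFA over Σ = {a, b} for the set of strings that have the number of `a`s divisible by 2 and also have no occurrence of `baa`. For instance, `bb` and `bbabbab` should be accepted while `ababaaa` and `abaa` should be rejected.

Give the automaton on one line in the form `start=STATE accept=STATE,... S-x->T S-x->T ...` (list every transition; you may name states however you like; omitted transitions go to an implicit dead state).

start=q0 accept=q0,q2,q5 q0-a->q1 q0-b->q2 q1-a->q0 q1-b->q3 q2-a->q4 q2-b->q2 q3-a->q5 q3-b->q3 q4-a->q6 q4-b->q3 q5-a->q7 q5-b->q2 q6-a->q7 q6-b->q6 q7-a->q6 q7-b->q7

Run two small machines in parallel and take their product. The first has 2 states tracking the count of `a`s modulo 2; the second has 4 states tracking partial matches of the forbidden pattern `baa`. A product state is a pair (one from each), accepting exactly when both do.
An 8-state machine:
        a   b  
>* q0   q1  q2 
   q1   q0  q3 
 * q2   q4  q2 
   q3   q5  q3 
   q4   q6  q3 
 * q5   q7  q2 
   q6   q7  q6 
   q7   q6  q7 
(> = start, * = accepting)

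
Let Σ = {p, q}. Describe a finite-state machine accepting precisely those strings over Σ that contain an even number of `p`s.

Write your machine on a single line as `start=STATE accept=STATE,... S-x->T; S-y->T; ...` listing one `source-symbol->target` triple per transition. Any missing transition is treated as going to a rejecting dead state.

Keep the running count of `p`s modulo 2: each `p` advances along the cycle s0 → s1 → s0 while other symbols loop. Accept at s0.
With 2 states:
        p   q  
>* s0   s1  s0 
   s1   s0  s1 
(> = start, * = accepting)

start=s0; accept=s0; s0-p->s1; s0-q->s0; s1-p->s0; s1-q->s1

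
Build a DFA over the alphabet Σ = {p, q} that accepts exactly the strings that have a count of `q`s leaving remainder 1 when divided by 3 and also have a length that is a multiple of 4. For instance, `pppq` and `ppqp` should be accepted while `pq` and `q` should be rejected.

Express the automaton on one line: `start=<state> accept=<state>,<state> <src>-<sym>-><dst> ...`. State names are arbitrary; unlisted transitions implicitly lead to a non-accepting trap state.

Build one automaton per condition and run them in lockstep. One (3 states) tracks the count of `q`s modulo 3; the other (4 states) tracks the input length modulo 4. Each combined state is a pair, one component from each; accept when both components accept.
          p    q  
>  S0     S1   S2 
   S1     S3   S4 
   S2     S4   S5 
   S3     S6   S7 
   S4     S7   S8 
   S5     S8   S6 
   S6     S0   S9 
   S7     S9  S10 
   S8    S10   S0 
 * S9     S2  S11 
   S10   S11   S1 
   S11    S5   S3 
(> = start, * = accepting)

start=S0 accept=S9 S0-p->S1 S0-q->S2 S1-p->S3 S1-q->S4 S2-p->S4 S2-q->S5 S3-p->S6 S3-q->S7 S4-p->S7 S4-q->S8 S5-p->S8 S5-q->S6 S6-p->S0 S6-q->S9 S7-p->S9 S7-q->S10 S8-p->S10 S8-q->S0 S9-p->S2 S9-q->S11 S10-p->S11 S10-q->S1 S11-p->S5 S11-q->S3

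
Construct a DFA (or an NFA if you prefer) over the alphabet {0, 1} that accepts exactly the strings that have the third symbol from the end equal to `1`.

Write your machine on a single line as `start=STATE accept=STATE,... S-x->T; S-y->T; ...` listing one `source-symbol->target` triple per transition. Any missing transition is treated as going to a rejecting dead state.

start=A; accept=L,M,N,O; A-0->B; A-1->C; B-0->D; B-1->E; C-0->F; C-1->G; D-0->H; D-1->I; E-0->J; E-1->K; F-0->L; F-1->M; G-0->N; G-1->O; H-0->H; H-1->I; I-0->J; I-1->K; J-0->L; J-1->M; K-0->N; K-1->O; L-0->H; L-1->I; M-0->J; M-1->K; N-0->L; N-1->M; O-0->N; O-1->O

Because acceptance depends on a position counted from the end, the machine has to buffer the most recent 3 symbols. Make each state the string of the last up-to-3 symbols read; on input `x` shift the window left and append `x`. Accept when the buffered window has length 3 and begins with `1`.
       0  1 
>  A   B  C 
   B   D  E 
   C   F  G 
   D   H  I 
   E   J  K 
   F   L  M 
   G   N  O 
   H   H  I 
   I   J  K 
   J   L  M 
   K   N  O 
 * L   H  I 
 * M   J  K 
 * N   L  M 
 * O   N  O 
(> = start, * = accepting)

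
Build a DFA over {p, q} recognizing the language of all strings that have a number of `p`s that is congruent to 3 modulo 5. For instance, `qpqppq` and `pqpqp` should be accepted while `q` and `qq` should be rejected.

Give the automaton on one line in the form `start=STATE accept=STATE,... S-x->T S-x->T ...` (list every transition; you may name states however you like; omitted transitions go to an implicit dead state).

start=S0 accept=S3 S0-p->S1 S0-q->S0 S1-p->S2 S1-q->S1 S2-p->S3 S2-q->S2 S3-p->S4 S3-q->S3 S4-p->S0 S4-q->S4

The only thing that matters is how many `p`s have appeared, reduced mod 5. Use one state per residue: S0 for 0, …, S4 for 4. Reading `p` moves to the next residue; anything else stays put. S3 is accepting.
5 states suffice.
        p   q  
>  S0   S1  S0 
   S1   S2  S1 
   S2   S3  S2 
 * S3   S4  S3 
   S4   S0  S4 
(> = start, * = accepting)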